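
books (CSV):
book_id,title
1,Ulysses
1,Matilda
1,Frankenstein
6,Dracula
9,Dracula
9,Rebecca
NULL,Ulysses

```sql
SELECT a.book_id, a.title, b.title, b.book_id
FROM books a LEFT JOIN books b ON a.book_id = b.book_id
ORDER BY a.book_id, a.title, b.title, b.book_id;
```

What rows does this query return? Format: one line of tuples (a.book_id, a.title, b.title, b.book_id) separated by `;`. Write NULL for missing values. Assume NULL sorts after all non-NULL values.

(1, Frankenstein, Frankenstein, 1); (1, Frankenstein, Matilda, 1); (1, Frankenstein, Ulysses, 1); (1, Matilda, Frankenstein, 1); (1, Matilda, Matilda, 1); (1, Matilda, Ulysses, 1); (1, Ulysses, Frankenstein, 1); (1, Ulysses, Matilda, 1); (1, Ulysses, Ulysses, 1); (6, Dracula, Dracula, 6); (9, Dracula, Dracula, 9); (9, Dracula, Rebecca, 9); (9, Rebecca, Dracula, 9); (9, Rebecca, Rebecca, 9); (NULL, Ulysses, NULL, NULL)

LEFT JOIN keeps every row from `books a`; unmatched rows get NULL for `books b`'s columns.
Matching on a.book_id = b.book_id. A NULL in a compared column never satisfies the condition.
Matched pairs: 14; unmatched a rows kept: 1.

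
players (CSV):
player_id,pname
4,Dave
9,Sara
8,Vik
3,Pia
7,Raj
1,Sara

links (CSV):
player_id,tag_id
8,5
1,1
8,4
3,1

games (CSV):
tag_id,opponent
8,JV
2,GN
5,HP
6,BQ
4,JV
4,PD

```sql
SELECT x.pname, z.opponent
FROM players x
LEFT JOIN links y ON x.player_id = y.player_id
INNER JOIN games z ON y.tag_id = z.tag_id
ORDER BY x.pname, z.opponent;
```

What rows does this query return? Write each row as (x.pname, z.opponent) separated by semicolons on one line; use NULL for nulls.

(Vik, HP); (Vik, JV); (Vik, PD)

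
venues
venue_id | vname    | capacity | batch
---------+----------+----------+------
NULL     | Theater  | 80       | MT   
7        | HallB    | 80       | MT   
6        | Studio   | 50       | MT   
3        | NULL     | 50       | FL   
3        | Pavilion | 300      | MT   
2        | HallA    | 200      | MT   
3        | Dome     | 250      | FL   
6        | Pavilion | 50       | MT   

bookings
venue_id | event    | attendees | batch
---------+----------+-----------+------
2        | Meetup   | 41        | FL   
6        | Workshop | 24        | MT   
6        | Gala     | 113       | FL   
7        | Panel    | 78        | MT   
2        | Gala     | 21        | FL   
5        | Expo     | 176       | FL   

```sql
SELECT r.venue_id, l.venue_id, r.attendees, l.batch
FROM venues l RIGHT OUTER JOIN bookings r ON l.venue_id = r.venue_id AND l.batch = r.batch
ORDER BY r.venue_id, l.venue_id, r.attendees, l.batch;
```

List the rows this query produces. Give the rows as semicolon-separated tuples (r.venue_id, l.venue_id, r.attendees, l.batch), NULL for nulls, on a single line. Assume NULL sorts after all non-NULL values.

(2, NULL, 21, NULL); (2, NULL, 41, NULL); (5, NULL, 176, NULL); (6, 6, 24, MT); (6, 6, 24, MT); (6, NULL, 113, NULL); (7, 7, 78, MT)

RIGHT JOIN keeps every row from `bookings`; unmatched rows get NULL for `venues`'s columns.
Matching on l.venue_id = r.venue_id AND l.batch = r.batch. A NULL in a compared column never satisfies the condition.
- l row (venue_id=NULL, batch=MT): no match.
- l row (venue_id=7, batch=MT): matches 1 r row(s) → 1 output row(s).
- l row (venue_id=6, batch=MT): matches 1 r row(s) → 1 output row(s).
- l row (venue_id=3, batch=FL): no match.
- l row (venue_id=3, batch=MT): no match.
- l row (venue_id=2, batch=MT): no match.
- l row (venue_id=3, batch=FL): no match.
- l row (venue_id=6, batch=MT): matches 1 r row(s) → 1 output row(s).
- plus 4 unmatched r row(s), each kept with NULL l columns.
After projecting and ordering:
r.venue_id | l.venue_id | r.attendees | l.batch
2 | NULL | 21 | NULL
2 | NULL | 41 | NULL
5 | NULL | 176 | NULL
6 | 6 | 24 | MT
6 | 6 | 24 | MT
6 | NULL | 113 | NULL
7 | 7 | 78 | MT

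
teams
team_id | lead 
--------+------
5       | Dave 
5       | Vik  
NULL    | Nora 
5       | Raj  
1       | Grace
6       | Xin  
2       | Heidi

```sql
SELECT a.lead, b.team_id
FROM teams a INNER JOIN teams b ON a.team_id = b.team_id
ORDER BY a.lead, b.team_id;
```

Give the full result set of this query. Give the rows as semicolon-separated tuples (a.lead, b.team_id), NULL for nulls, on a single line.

(Dave, 5); (Dave, 5); (Dave, 5); (Grace, 1); (Heidi, 2); (Raj, 5); (Raj, 5); (Raj, 5); (Vik, 5); (Vik, 5); (Vik, 5); (Xin, 6)

INNER JOIN keeps only pairs where the ON condition holds.
Matching on a.team_id = b.team_id. A NULL in a compared column never satisfies the condition.
Matched pairs: 12.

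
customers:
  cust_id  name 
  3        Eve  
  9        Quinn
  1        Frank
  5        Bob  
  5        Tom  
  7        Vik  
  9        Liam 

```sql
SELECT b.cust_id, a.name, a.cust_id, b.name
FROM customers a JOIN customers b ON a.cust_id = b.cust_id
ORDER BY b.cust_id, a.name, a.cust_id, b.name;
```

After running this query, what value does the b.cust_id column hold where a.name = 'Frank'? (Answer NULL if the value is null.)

1

INNER JOIN keeps only pairs where the ON condition holds.
Matching on a.cust_id = b.cust_id.
- a (cust_id=3) pairs with 1 row(s) of b.
- a (cust_id=9) pairs with 2 row(s) of b.
- a (cust_id=1) pairs with 1 row(s) of b.
- a (cust_id=5) pairs with 2 row(s) of b.
- a (cust_id=5) pairs with 2 row(s) of b.
- a (cust_id=7) pairs with 1 row(s) of b.
- a (cust_id=9) pairs with 2 row(s) of b.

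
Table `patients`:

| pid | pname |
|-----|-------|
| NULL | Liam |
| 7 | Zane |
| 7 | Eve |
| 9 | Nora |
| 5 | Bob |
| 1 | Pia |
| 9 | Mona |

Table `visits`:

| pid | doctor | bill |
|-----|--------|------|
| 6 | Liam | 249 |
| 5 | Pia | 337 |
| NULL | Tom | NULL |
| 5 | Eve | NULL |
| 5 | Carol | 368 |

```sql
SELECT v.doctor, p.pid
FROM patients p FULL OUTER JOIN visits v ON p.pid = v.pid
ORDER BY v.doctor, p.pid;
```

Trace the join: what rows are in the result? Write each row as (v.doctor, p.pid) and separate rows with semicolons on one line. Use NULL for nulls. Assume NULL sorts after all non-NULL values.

(Carol, 5); (Eve, 5); (Liam, NULL); (Pia, 5); (Tom, NULL); (NULL, 1); (NULL, 7); (NULL, 7); (NULL, 9); (NULL, 9); (NULL, NULL)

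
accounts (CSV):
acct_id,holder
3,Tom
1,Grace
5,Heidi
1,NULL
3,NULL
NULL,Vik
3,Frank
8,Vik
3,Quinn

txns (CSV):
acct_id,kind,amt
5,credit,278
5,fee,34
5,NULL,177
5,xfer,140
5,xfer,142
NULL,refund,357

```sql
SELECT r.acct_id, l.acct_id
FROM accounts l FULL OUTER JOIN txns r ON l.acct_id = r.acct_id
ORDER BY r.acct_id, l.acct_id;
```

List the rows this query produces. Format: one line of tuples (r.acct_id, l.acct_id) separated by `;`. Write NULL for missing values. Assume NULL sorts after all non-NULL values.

(5, 5); (5, 5); (5, 5); (5, 5); (5, 5); (NULL, 1); (NULL, 1); (NULL, 3); (NULL, 3); (NULL, 3); (NULL, 3); (NULL, 8); (NULL, NULL); (NULL, NULL)

FULL OUTER JOIN keeps every row from both sides; unmatched rows get NULL for the other side's columns.
Matching on l.acct_id = r.acct_id. A NULL in a compared column never satisfies the condition.
- l[0] acct_id=3 → no match; kept with NULLs on the r side.
- l[1] acct_id=1 → no match; kept with NULLs on the r side.
- l[2] acct_id=5 → 5 match(es) in r → 5 row(s).
- l[3] acct_id=1 → no match; kept with NULLs on the r side.
- l[4] acct_id=3 → no match; kept with NULLs on the r side.
- l[5] acct_id=NULL → no match; kept with NULLs on the r side.
- l[6] acct_id=3 → no match; kept with NULLs on the r side.
- l[7] acct_id=8 → no match; kept with NULLs on the r side.
- l[8] acct_id=3 → no match; kept with NULLs on the r side.
- plus 1 unmatched r row(s), each kept with NULL l columns.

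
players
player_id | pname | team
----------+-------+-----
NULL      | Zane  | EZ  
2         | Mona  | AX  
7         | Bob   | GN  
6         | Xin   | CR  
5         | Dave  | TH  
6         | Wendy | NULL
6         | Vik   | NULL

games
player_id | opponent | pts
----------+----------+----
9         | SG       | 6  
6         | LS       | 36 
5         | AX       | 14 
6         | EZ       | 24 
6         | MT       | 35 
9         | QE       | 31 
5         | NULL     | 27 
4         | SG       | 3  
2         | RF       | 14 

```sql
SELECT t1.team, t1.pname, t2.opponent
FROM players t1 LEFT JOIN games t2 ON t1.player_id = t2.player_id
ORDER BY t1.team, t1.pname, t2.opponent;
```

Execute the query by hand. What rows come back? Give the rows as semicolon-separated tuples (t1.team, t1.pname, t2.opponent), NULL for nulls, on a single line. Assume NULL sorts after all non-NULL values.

(AX, Mona, RF); (CR, Xin, EZ); (CR, Xin, LS); (CR, Xin, MT); (EZ, Zane, NULL); (GN, Bob, NULL); (TH, Dave, AX); (TH, Dave, NULL); (NULL, Vik, EZ); (NULL, Vik, LS); (NULL, Vik, MT); (NULL, Wendy, EZ); (NULL, Wendy, LS); (NULL, Wendy, MT)

LEFT JOIN keeps every row from `players`; unmatched rows get NULL for `games`'s columns.
Matching on t1.player_id = t2.player_id. A NULL in a compared column never satisfies the condition.
- player_id=NULL: no t2 row matches, row kept with t2 columns NULL.
- player_id=2: 1 matching t2 row(s), so 1 row(s) emitted.
- player_id=7: no t2 row matches, row kept with t2 columns NULL.
- player_id=6: 3 matching t2 row(s), so 3 row(s) emitted.
- player_id=5: 2 matching t2 row(s), so 2 row(s) emitted.
- player_id=6: 3 matching t2 row(s), so 3 row(s) emitted.
- player_id=6: 3 matching t2 row(s), so 3 row(s) emitted.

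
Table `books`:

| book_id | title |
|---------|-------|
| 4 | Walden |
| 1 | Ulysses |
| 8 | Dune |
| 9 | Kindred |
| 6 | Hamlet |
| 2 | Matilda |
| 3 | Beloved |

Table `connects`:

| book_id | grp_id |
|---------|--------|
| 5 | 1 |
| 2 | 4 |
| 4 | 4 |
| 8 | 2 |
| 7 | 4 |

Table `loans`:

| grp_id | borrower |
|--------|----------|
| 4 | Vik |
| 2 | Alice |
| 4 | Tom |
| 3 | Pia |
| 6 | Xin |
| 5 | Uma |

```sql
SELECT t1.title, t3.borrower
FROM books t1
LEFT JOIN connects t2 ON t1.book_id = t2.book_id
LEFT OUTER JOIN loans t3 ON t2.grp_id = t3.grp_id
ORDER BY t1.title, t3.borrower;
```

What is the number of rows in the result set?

9

Evaluate left to right. First `books t1 LEFT JOIN connects t2` on book_id: 7 row(s).
Then LEFT JOIN `loans t3` on grp_id: each of those 7 rows is kept; rows whose t2.grp_id has no match in t3 get NULL for t3's columns.
Result: 9 row(s).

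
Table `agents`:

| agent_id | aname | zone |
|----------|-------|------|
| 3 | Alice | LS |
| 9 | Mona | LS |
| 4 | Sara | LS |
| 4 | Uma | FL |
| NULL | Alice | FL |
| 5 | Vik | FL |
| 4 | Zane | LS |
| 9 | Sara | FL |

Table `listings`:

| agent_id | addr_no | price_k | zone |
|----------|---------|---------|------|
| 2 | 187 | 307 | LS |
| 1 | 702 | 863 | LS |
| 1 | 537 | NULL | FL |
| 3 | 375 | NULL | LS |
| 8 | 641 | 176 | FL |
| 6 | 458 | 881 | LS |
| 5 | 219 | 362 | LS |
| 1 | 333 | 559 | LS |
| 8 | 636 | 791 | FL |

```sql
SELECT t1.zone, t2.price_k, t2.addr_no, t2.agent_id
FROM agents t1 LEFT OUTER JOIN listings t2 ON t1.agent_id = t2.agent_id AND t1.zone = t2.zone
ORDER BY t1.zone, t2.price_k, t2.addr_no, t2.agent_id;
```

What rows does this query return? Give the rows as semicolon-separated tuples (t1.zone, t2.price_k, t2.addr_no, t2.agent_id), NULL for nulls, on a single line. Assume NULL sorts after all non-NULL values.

(FL, NULL, NULL, NULL); (FL, NULL, NULL, NULL); (FL, NULL, NULL, NULL); (FL, NULL, NULL, NULL); (LS, NULL, 375, 3); (LS, NULL, NULL, NULL); (LS, NULL, NULL, NULL); (LS, NULL, NULL, NULL)

LEFT JOIN keeps every row from `agents`; unmatched rows get NULL for `listings`'s columns.
Matching on t1.agent_id = t2.agent_id AND t1.zone = t2.zone. A NULL in a compared column never satisfies the condition.
Matched pairs: 1; unmatched t1 rows kept: 7.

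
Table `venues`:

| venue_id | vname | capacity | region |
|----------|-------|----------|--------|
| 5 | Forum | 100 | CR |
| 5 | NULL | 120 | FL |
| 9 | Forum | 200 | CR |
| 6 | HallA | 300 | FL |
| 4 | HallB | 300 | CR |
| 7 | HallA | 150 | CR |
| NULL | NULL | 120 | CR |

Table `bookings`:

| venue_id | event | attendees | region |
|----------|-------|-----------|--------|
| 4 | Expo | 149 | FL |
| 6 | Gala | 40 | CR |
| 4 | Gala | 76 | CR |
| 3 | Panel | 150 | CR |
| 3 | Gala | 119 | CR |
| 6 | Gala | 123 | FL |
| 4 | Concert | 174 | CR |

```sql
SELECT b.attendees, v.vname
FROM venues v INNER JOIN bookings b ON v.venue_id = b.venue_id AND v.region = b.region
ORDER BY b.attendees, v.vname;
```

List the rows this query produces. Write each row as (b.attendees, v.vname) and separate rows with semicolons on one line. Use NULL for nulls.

(76, HallB); (123, HallA); (174, HallB)

INNER JOIN keeps only pairs where the ON condition holds.
Matching on v.venue_id = b.venue_id AND v.region = b.region. A NULL in a compared column never satisfies the condition.
- v (venue_id=5, region=CR) has no partner → excluded.
- v (venue_id=5, region=FL) has no partner → excluded.
- v (venue_id=9, region=CR) has no partner → excluded.
- v (venue_id=6, region=FL) pairs with 1 row(s) of b.
- v (venue_id=4, region=CR) pairs with 2 row(s) of b.
- v (venue_id=7, region=CR) has no partner → excluded.
- v (venue_id=NULL, region=CR) has no partner → excluded.
After projecting and ordering:
b.attendees | v.vname
76 | HallB
123 | HallA
174 | HallB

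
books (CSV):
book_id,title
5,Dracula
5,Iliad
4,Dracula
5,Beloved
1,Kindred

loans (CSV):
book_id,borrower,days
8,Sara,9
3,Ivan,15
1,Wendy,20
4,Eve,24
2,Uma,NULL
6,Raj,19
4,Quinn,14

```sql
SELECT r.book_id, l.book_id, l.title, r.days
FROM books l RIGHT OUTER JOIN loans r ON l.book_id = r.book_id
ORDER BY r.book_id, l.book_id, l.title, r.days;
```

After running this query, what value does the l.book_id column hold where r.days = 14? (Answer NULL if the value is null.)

4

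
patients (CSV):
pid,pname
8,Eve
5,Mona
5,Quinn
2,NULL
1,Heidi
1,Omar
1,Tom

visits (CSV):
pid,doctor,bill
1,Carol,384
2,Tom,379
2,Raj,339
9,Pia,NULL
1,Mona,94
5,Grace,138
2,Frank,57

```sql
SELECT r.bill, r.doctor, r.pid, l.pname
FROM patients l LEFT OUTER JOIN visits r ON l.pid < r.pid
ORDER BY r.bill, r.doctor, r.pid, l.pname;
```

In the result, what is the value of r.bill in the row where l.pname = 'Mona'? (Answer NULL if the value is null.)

LEFT JOIN keeps every row from `patients`; unmatched rows get NULL for `visits`'s columns.
Matching on l.pid < r.pid.
Matched pairs: 20; unmatched l rows kept: 0.

NULL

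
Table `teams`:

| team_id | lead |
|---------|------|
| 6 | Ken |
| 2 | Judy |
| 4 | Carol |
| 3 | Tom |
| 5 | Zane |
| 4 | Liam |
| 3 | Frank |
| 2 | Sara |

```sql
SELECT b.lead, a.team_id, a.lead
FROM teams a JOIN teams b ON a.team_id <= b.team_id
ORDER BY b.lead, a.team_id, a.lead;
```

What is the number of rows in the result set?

39

INNER JOIN keeps only pairs where the ON condition holds.
Matching on a.team_id <= b.team_id.
- team_id=6: 1 matching b row(s), so 1 row(s) emitted.
- team_id=2: 8 matching b row(s), so 8 row(s) emitted.
- team_id=4: 4 matching b row(s), so 4 row(s) emitted.
- team_id=3: 6 matching b row(s), so 6 row(s) emitted.
- team_id=5: 2 matching b row(s), so 2 row(s) emitted.
- team_id=4: 4 matching b row(s), so 4 row(s) emitted.
- team_id=3: 6 matching b row(s), so 6 row(s) emitted.
- team_id=2: 8 matching b row(s), so 8 row(s) emitted.
Total: 39 rows.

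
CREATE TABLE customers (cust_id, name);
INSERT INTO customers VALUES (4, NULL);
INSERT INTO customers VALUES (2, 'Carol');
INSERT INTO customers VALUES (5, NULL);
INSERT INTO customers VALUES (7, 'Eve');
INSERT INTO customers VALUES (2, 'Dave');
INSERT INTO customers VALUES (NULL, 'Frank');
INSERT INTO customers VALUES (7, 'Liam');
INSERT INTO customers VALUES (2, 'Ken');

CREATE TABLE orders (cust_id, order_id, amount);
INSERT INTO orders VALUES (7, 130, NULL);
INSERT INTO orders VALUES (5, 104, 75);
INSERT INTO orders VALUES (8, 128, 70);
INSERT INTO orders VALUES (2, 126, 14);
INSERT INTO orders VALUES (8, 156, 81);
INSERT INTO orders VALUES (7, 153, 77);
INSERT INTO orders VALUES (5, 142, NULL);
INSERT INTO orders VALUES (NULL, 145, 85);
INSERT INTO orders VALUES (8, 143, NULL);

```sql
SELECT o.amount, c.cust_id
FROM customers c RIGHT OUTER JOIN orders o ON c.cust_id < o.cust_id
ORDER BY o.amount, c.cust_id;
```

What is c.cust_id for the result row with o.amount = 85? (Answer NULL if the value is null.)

NULL

RIGHT JOIN keeps every row from `orders`; unmatched rows get NULL for `customers`'s columns.
Matching on c.cust_id < o.cust_id. A NULL in a compared column never satisfies the condition.
Matched pairs: 39; unmatched o rows kept: 2.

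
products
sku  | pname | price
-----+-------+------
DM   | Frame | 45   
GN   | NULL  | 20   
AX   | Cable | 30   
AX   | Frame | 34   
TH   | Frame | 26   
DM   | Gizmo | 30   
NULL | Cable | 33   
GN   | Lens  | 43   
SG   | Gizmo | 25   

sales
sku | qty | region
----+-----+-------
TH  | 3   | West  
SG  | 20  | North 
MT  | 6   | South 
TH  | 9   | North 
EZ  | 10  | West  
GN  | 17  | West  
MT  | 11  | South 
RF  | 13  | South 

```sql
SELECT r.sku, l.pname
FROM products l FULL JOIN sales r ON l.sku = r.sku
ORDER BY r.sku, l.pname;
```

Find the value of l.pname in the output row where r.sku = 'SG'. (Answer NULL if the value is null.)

Gizmo

FULL OUTER JOIN keeps every row from both sides; unmatched rows get NULL for the other side's columns.
Matching on l.sku = r.sku. A NULL in a compared column never satisfies the condition.
- sku=DM: no r row matches, row kept with r columns NULL.
- sku=GN: 1 matching r row(s), so 1 row(s) emitted.
- sku=AX: no r row matches, row kept with r columns NULL.
- sku=AX: no r row matches, row kept with r columns NULL.
- sku=TH: 2 matching r row(s), so 2 row(s) emitted.
- sku=DM: no r row matches, row kept with r columns NULL.
- sku=NULL: no r row matches, row kept with r columns NULL.
- sku=GN: 1 matching r row(s), so 1 row(s) emitted.
- sku=SG: 1 matching r row(s), so 1 row(s) emitted.
- plus 4 unmatched r row(s), each kept with NULL l columns.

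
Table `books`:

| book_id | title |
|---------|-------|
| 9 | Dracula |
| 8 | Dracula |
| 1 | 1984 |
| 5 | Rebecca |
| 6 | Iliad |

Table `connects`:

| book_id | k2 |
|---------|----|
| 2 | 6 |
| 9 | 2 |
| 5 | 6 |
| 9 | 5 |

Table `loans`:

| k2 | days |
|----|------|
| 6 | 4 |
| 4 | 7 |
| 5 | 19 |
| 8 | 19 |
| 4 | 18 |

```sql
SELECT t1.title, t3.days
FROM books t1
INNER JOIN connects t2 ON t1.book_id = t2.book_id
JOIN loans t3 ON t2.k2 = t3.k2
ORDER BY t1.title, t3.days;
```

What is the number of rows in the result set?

2

Step 1 — t1 INNER JOIN t2 on book_id → 3 row(s).
Then INNER JOIN `loans t3` on k2: keep only rows whose t2.k2 appears in t3.
Result: 2 row(s).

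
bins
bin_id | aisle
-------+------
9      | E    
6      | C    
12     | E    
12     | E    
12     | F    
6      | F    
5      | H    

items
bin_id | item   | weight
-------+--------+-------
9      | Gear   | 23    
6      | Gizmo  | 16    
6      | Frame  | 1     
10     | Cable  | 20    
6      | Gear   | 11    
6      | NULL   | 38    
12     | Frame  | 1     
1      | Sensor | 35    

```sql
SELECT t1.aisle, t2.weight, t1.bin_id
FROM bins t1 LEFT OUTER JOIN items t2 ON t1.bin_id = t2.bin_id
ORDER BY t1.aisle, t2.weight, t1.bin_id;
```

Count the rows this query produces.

LEFT JOIN keeps every row from `bins`; unmatched rows get NULL for `items`'s columns.
Matching on t1.bin_id = t2.bin_id.
Matched pairs: 12; unmatched t1 rows kept: 1.
Total: 12 matched + 1 padded = 13 rows.

13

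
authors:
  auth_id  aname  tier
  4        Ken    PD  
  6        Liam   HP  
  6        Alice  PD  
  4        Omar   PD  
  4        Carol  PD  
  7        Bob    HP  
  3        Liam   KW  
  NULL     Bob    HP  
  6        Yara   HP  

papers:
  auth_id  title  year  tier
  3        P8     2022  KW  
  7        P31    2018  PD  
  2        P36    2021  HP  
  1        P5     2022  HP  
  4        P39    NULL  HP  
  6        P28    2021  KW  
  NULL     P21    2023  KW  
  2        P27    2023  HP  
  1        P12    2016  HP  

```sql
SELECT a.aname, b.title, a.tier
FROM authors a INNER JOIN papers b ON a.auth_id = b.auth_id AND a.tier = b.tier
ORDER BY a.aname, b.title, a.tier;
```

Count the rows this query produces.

INNER JOIN keeps only pairs where the ON condition holds.
Matching on a.auth_id = b.auth_id AND a.tier = b.tier. A NULL in a compared column never satisfies the condition.
- auth_id=4, tier=PD: no matching b row, dropped.
- auth_id=6, tier=HP: no matching b row, dropped.
- auth_id=6, tier=PD: no matching b row, dropped.
- auth_id=4, tier=PD: no matching b row, dropped.
- auth_id=4, tier=PD: no matching b row, dropped.
- auth_id=7, tier=HP: no matching b row, dropped.
- auth_id=3, tier=KW: 1 matching b row(s), so 1 row(s) emitted.
- auth_id=NULL, tier=HP: no matching b row, dropped.
- auth_id=6, tier=HP: no matching b row, dropped.
Total: 1 rows.

1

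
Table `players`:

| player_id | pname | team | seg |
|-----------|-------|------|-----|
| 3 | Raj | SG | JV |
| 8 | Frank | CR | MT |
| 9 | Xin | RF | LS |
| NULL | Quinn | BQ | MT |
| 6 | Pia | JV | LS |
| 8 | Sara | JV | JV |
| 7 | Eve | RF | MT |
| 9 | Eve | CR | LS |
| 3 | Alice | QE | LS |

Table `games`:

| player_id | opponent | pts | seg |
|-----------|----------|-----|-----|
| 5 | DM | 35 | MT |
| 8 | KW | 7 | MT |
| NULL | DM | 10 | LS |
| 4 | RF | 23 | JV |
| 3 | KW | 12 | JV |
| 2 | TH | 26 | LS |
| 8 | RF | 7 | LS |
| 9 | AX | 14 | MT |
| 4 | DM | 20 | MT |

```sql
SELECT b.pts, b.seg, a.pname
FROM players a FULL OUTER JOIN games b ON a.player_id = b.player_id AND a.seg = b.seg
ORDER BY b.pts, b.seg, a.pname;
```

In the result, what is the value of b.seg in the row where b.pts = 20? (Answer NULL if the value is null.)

FULL OUTER JOIN keeps every row from both sides; unmatched rows get NULL for the other side's columns.
Matching on a.player_id = b.player_id AND a.seg = b.seg. A NULL in a compared column never satisfies the condition.
- a (player_id=3, seg=JV) pairs with 1 row(s) of b.
- a (player_id=8, seg=MT) pairs with 1 row(s) of b.
- a (player_id=9, seg=LS) has no partner → padded with NULL.
- a (player_id=NULL, seg=MT) has no partner → padded with NULL.
- a (player_id=6, seg=LS) has no partner → padded with NULL.
- a (player_id=8, seg=JV) has no partner → padded with NULL.
- a (player_id=7, seg=MT) has no partner → padded with NULL.
- a (player_id=9, seg=LS) has no partner → padded with NULL.
- a (player_id=3, seg=LS) has no partner → padded with NULL.
- 7 b row(s) had no a match → kept, a columns NULL.

MT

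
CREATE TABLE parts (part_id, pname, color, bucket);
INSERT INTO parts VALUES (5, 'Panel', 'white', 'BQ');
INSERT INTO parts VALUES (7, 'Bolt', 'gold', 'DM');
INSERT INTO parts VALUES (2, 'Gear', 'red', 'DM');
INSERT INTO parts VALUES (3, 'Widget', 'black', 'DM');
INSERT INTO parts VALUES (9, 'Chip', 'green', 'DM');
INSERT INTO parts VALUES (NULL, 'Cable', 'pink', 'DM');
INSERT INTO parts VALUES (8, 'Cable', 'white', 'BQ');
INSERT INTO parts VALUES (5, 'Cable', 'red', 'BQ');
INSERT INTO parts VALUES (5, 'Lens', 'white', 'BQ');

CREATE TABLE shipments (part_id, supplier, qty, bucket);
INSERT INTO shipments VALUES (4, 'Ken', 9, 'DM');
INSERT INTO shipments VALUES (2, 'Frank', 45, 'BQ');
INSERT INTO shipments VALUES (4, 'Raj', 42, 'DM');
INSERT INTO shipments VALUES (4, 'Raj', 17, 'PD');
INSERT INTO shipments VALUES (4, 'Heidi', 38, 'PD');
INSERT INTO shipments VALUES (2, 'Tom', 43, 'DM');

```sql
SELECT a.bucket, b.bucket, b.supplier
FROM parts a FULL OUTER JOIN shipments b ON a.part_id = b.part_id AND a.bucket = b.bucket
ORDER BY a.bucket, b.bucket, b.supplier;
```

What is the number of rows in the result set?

14

FULL OUTER JOIN keeps every row from both sides; unmatched rows get NULL for the other side's columns.
Matching on a.part_id = b.part_id AND a.bucket = b.bucket. A NULL in a compared column never satisfies the condition.
- part_id=5, bucket=BQ: no b row matches, row kept with b columns NULL.
- part_id=7, bucket=DM: no b row matches, row kept with b columns NULL.
- part_id=2, bucket=DM: 1 matching b row(s), so 1 row(s) emitted.
- part_id=3, bucket=DM: no b row matches, row kept with b columns NULL.
- part_id=9, bucket=DM: no b row matches, row kept with b columns NULL.
- part_id=NULL, bucket=DM: no b row matches, row kept with b columns NULL.
- part_id=8, bucket=BQ: no b row matches, row kept with b columns NULL.
- part_id=5, bucket=BQ: no b row matches, row kept with b columns NULL.
- part_id=5, bucket=BQ: no b row matches, row kept with b columns NULL.
- plus 5 unmatched b row(s), each kept with NULL a columns.
Total: 1 matched + 13 padded = 14 rows.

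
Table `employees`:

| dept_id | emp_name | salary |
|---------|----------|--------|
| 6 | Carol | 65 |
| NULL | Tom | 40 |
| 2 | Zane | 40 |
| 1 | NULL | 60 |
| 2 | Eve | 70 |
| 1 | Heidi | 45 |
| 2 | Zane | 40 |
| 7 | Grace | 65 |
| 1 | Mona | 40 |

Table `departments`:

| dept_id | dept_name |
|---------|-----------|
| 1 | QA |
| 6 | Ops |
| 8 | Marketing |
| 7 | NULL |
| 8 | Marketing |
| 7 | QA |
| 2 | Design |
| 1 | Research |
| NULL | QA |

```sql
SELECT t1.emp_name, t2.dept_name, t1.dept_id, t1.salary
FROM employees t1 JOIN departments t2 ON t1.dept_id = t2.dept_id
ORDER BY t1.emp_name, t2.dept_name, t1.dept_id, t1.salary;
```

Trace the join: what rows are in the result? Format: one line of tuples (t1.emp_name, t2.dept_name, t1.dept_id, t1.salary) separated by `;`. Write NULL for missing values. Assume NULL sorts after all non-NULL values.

(Carol, Ops, 6, 65); (Eve, Design, 2, 70); (Grace, QA, 7, 65); (Grace, NULL, 7, 65); (Heidi, QA, 1, 45); (Heidi, Research, 1, 45); (Mona, QA, 1, 40); (Mona, Research, 1, 40); (Zane, Design, 2, 40); (Zane, Design, 2, 40); (NULL, QA, 1, 60); (NULL, Research, 1, 60)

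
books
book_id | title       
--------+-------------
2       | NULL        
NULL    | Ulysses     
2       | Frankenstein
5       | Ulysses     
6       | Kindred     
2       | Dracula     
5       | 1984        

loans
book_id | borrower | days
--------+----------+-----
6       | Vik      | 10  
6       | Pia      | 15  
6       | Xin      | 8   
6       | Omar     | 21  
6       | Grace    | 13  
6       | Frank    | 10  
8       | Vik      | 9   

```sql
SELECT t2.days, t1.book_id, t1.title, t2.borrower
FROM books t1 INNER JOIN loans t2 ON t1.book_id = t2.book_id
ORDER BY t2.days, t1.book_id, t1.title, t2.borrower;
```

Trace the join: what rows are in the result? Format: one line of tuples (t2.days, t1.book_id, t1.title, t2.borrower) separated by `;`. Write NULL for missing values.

(8, 6, Kindred, Xin); (10, 6, Kindred, Frank); (10, 6, Kindred, Vik); (13, 6, Kindred, Grace); (15, 6, Kindred, Pia); (21, 6, Kindred, Omar)

INNER JOIN keeps only pairs where the ON condition holds.
Matching on t1.book_id = t2.book_id. A NULL in a compared column never satisfies the condition.
Matched pairs: 6.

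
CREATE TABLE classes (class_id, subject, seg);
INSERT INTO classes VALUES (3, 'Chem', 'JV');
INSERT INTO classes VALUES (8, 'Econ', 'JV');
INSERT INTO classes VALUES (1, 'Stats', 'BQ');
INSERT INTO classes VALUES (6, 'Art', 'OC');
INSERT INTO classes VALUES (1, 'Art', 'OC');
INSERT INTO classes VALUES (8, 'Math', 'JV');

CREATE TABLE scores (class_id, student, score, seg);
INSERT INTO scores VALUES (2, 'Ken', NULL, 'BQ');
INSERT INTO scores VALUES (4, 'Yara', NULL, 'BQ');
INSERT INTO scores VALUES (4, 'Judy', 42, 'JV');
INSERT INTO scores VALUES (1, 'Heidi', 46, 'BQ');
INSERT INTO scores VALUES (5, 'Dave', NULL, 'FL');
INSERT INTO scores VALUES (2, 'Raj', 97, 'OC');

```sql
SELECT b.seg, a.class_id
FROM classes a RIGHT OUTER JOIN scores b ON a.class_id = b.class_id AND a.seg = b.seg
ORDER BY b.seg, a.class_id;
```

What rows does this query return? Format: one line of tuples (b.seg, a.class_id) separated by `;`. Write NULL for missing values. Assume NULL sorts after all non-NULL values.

(BQ, 1); (BQ, NULL); (BQ, NULL); (FL, NULL); (JV, NULL); (OC, NULL)

RIGHT JOIN keeps every row from `scores`; unmatched rows get NULL for `classes`'s columns.
Matching on a.class_id = b.class_id AND a.seg = b.seg.
- a (class_id=3, seg=JV) has no partner in b.
- a (class_id=8, seg=JV) has no partner in b.
- a (class_id=1, seg=BQ) pairs with 1 row(s) of b.
- a (class_id=6, seg=OC) has no partner in b.
- a (class_id=1, seg=OC) has no partner in b.
- a (class_id=8, seg=JV) has no partner in b.
- 5 row(s) from b found no a partner → padded with NULL.
After projecting and ordering:
b.seg | a.class_id
BQ | 1
BQ | NULL
BQ | NULL
FL | NULL
JV | NULL
OC | NULL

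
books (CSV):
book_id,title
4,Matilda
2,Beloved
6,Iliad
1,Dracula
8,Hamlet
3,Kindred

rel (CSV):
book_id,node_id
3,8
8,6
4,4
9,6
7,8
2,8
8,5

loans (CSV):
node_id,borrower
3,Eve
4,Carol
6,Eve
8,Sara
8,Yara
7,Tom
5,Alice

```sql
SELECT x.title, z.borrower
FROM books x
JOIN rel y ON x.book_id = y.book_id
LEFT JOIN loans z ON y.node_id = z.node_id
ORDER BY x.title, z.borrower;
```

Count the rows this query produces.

7

Joins associate left-to-right: books INNER JOIN rel on book_id gives 5 intermediate row(s).
Then LEFT JOIN `loans z` on node_id: each of those 5 rows is kept; rows whose y.node_id has no match in z get NULL for z's columns.
Result: 7 row(s).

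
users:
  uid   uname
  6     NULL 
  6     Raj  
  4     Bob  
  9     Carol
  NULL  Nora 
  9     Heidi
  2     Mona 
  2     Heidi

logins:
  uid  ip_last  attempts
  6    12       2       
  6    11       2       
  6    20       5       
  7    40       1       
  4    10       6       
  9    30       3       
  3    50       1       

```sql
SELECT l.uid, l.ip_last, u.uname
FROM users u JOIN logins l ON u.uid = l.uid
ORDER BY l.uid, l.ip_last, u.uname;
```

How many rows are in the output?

9

INNER JOIN keeps only pairs where the ON condition holds.
Matching on u.uid = l.uid. A NULL in a compared column never satisfies the condition.
Matched pairs: 9.
Total: 9 rows.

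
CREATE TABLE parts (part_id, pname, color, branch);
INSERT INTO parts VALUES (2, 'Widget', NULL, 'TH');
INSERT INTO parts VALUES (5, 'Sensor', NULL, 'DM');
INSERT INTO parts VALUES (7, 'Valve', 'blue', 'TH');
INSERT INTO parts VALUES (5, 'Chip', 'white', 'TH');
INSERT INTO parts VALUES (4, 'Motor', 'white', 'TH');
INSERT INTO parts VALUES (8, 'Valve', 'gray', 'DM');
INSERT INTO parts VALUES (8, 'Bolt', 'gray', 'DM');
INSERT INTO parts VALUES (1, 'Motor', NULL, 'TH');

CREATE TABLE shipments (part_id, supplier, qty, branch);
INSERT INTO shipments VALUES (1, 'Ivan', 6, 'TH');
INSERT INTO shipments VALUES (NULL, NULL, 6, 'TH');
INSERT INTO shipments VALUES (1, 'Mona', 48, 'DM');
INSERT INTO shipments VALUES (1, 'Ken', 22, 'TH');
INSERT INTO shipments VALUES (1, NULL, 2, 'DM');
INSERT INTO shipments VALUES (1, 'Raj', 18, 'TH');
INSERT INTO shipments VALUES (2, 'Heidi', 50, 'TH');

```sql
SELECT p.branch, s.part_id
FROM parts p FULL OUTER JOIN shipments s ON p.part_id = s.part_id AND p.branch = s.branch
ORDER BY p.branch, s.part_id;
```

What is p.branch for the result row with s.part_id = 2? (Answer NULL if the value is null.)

TH

FULL OUTER JOIN keeps every row from both sides; unmatched rows get NULL for the other side's columns.
Matching on p.part_id = s.part_id AND p.branch = s.branch. A NULL in a compared column never satisfies the condition.
- p[0] part_id=2, branch=TH → 1 match(es) in s → 1 row(s).
- p[1] part_id=5, branch=DM → no match; kept with NULLs on the s side.
- p[2] part_id=7, branch=TH → no match; kept with NULLs on the s side.
- p[3] part_id=5, branch=TH → no match; kept with NULLs on the s side.
- p[4] part_id=4, branch=TH → no match; kept with NULLs on the s side.
- p[5] part_id=8, branch=DM → no match; kept with NULLs on the s side.
- p[6] part_id=8, branch=DM → no match; kept with NULLs on the s side.
- p[7] part_id=1, branch=TH → 3 match(es) in s → 3 row(s).
- 3 s row(s) had no p match → kept, p columns NULL.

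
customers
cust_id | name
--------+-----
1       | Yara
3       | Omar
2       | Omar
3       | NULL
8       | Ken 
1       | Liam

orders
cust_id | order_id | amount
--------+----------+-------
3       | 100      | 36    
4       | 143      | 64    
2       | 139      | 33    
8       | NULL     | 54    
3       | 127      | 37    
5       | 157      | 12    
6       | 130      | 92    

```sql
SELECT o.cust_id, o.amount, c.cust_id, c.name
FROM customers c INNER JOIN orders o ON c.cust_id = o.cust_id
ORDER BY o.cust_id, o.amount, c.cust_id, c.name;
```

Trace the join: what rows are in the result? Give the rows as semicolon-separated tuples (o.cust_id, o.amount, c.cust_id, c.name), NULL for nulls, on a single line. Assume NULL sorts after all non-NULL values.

(2, 33, 2, Omar); (3, 36, 3, Omar); (3, 36, 3, NULL); (3, 37, 3, Omar); (3, 37, 3, NULL); (8, 54, 8, Ken)

INNER JOIN keeps only pairs where the ON condition holds.
Matching on c.cust_id = o.cust_id.
- c[0] cust_id=1 → no match; dropped.
- c[1] cust_id=3 → 2 match(es) in o → 2 row(s).
- c[2] cust_id=2 → 1 match(es) in o → 1 row(s).
- c[3] cust_id=3 → 2 match(es) in o → 2 row(s).
- c[4] cust_id=8 → 1 match(es) in o → 1 row(s).
- c[5] cust_id=1 → no match; dropped.
After projecting and ordering:
o.cust_id | o.amount | c.cust_id | c.name
2 | 33 | 2 | Omar
3 | 36 | 3 | Omar
3 | 36 | 3 | NULL
3 | 37 | 3 | Omar
3 | 37 | 3 | NULL
8 | 54 | 8 | Ken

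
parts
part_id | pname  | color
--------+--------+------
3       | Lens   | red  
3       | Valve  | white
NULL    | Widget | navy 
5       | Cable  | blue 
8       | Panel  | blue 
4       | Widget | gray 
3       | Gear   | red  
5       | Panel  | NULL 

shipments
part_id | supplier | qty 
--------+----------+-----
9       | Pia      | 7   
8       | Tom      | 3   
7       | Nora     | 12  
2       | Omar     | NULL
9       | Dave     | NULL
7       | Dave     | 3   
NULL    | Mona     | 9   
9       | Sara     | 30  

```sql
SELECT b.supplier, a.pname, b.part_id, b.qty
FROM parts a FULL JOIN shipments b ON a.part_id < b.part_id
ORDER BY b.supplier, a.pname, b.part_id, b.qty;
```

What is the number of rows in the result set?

42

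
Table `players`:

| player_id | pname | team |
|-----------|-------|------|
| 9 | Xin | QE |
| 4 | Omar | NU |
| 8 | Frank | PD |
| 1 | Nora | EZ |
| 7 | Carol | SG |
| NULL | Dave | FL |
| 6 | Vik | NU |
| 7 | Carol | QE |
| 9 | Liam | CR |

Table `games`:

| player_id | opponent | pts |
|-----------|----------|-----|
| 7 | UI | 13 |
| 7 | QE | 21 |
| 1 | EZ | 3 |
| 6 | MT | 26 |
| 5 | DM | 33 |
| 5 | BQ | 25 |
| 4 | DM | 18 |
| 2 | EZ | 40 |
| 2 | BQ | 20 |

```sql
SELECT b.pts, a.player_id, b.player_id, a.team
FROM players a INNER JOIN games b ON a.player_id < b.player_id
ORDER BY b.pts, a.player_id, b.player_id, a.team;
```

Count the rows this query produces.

INNER JOIN keeps only pairs where the ON condition holds.
Matching on a.player_id < b.player_id. A NULL in a compared column never satisfies the condition.
- a[0] player_id=9 → no match; dropped.
- a[1] player_id=4 → 5 match(es) in b → 5 row(s).
- a[2] player_id=8 → no match; dropped.
- a[3] player_id=1 → 8 match(es) in b → 8 row(s).
- a[4] player_id=7 → no match; dropped.
- a[5] player_id=NULL → no match; dropped.
- a[6] player_id=6 → 2 match(es) in b → 2 row(s).
- a[7] player_id=7 → no match; dropped.
- a[8] player_id=9 → no match; dropped.
Total: 15 rows.

15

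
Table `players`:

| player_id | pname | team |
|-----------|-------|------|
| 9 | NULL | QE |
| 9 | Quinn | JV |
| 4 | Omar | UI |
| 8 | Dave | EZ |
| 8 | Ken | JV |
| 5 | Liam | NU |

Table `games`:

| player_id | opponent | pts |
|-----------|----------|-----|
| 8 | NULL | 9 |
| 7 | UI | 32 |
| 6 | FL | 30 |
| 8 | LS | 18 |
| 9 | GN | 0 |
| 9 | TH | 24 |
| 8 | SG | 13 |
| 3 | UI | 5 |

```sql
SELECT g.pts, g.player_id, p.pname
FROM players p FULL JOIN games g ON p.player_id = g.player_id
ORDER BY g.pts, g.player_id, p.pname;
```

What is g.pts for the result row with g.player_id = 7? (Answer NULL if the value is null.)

FULL OUTER JOIN keeps every row from both sides; unmatched rows get NULL for the other side's columns.
Matching on p.player_id = g.player_id.
- p row (player_id=9): matches 2 g row(s) → 2 output row(s).
- p row (player_id=9): matches 2 g row(s) → 2 output row(s).
- p row (player_id=4): no match → kept, g columns NULL.
- p row (player_id=8): matches 3 g row(s) → 3 output row(s).
- p row (player_id=8): matches 3 g row(s) → 3 output row(s).
- p row (player_id=5): no match → kept, g columns NULL.
- plus 3 unmatched g row(s), each kept with NULL p columns.

32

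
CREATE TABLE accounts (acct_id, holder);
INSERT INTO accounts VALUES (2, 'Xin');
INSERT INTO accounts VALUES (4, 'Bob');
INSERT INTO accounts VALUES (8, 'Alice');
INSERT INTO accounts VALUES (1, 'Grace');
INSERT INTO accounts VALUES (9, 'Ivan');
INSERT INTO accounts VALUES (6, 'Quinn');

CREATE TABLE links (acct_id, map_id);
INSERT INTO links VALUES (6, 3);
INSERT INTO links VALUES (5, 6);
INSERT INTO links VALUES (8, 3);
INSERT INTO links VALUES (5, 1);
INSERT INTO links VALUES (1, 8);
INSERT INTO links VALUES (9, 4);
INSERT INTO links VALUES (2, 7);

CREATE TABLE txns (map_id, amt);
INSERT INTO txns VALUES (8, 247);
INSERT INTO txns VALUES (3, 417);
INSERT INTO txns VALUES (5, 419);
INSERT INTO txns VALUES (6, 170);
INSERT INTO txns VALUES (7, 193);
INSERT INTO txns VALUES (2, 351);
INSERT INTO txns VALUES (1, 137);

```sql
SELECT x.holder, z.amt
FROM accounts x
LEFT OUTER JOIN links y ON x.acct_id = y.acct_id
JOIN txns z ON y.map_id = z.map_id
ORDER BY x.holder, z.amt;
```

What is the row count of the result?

4

Step 1 — x LEFT JOIN y on acct_id → 6 row(s).
Then INNER JOIN `txns z` on map_id: keep only rows whose y.map_id appears in z.
Result: 4 row(s).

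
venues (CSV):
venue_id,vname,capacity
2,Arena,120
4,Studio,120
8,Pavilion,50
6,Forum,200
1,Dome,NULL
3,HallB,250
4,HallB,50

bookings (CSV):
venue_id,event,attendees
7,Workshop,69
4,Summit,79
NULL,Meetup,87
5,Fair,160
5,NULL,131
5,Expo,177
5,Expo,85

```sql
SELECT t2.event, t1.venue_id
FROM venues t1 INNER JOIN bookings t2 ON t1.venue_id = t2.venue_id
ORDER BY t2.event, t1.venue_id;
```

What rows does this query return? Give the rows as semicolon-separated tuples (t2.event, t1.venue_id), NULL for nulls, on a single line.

INNER JOIN keeps only pairs where the ON condition holds.
Matching on t1.venue_id = t2.venue_id. A NULL in a compared column never satisfies the condition.
- venue_id=2: no matching t2 row, dropped.
- venue_id=4: 1 matching t2 row(s), so 1 row(s) emitted.
- venue_id=8: no matching t2 row, dropped.
- venue_id=6: no matching t2 row, dropped.
- venue_id=1: no matching t2 row, dropped.
- venue_id=3: no matching t2 row, dropped.
- venue_id=4: 1 matching t2 row(s), so 1 row(s) emitted.
After projecting and ordering:
t2.event | t1.venue_id
Summit | 4
Summit | 4

(Summit, 4); (Summit, 4)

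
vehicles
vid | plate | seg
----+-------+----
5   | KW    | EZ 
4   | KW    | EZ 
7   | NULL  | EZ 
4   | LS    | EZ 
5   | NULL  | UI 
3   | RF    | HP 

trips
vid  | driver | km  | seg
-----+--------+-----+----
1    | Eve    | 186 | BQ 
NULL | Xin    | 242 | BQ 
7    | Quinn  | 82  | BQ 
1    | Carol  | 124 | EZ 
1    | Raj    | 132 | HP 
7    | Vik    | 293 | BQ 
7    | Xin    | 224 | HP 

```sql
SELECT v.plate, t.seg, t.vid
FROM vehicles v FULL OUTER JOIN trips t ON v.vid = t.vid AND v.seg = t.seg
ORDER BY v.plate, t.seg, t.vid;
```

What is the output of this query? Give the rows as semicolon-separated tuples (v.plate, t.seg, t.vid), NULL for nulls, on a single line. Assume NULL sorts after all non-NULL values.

(KW, NULL, NULL); (KW, NULL, NULL); (LS, NULL, NULL); (RF, NULL, NULL); (NULL, BQ, 1); (NULL, BQ, 7); (NULL, BQ, 7); (NULL, BQ, NULL); (NULL, EZ, 1); (NULL, HP, 1); (NULL, HP, 7); (NULL, NULL, NULL); (NULL, NULL, NULL)

FULL OUTER JOIN keeps every row from both sides; unmatched rows get NULL for the other side's columns.
Matching on v.vid = t.vid AND v.seg = t.seg. A NULL in a compared column never satisfies the condition.
- v[0] vid=5, seg=EZ → no match; kept with NULLs on the t side.
- v[1] vid=4, seg=EZ → no match; kept with NULLs on the t side.
- v[2] vid=7, seg=EZ → no match; kept with NULLs on the t side.
- v[3] vid=4, seg=EZ → no match; kept with NULLs on the t side.
- v[4] vid=5, seg=UI → no match; kept with NULLs on the t side.
- v[5] vid=3, seg=HP → no match; kept with NULLs on the t side.
- 7 t row(s) had no v match → kept, v columns NULL.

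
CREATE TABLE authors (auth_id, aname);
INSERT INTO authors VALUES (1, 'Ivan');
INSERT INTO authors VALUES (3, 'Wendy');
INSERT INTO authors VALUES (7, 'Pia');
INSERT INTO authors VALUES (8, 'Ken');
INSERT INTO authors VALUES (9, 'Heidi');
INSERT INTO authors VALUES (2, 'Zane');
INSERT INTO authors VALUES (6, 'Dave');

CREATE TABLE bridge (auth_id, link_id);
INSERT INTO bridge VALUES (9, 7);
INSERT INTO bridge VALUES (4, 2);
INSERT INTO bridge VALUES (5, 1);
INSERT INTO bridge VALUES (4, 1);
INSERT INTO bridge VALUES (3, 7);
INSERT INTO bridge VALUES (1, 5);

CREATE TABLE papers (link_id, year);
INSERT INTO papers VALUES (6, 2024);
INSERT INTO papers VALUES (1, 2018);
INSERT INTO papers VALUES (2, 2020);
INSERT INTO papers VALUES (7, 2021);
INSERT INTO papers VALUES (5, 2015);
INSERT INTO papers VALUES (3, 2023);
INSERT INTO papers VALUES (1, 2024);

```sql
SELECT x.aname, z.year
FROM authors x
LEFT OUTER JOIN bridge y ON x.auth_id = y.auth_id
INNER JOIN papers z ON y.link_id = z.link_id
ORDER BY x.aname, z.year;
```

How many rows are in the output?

3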